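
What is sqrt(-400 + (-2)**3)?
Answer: 2*I*sqrt(102) ≈ 20.199*I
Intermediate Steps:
sqrt(-400 + (-2)**3) = sqrt(-400 - 8) = sqrt(-408) = 2*I*sqrt(102)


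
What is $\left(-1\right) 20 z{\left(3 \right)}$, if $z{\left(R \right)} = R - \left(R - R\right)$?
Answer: $-60$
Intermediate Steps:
$z{\left(R \right)} = R$ ($z{\left(R \right)} = R - 0 = R + 0 = R$)
$\left(-1\right) 20 z{\left(3 \right)} = \left(-1\right) 20 \cdot 3 = \left(-20\right) 3 = -60$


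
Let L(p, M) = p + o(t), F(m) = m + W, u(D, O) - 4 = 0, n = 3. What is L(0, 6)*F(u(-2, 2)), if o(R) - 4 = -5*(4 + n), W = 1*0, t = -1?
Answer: -124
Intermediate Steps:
u(D, O) = 4 (u(D, O) = 4 + 0 = 4)
W = 0
o(R) = -31 (o(R) = 4 - 5*(4 + 3) = 4 - 5*7 = 4 - 35 = -31)
F(m) = m (F(m) = m + 0 = m)
L(p, M) = -31 + p (L(p, M) = p - 31 = -31 + p)
L(0, 6)*F(u(-2, 2)) = (-31 + 0)*4 = -31*4 = -124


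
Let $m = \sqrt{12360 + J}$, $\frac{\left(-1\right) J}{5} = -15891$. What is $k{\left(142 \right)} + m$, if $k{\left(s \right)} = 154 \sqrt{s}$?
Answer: $\sqrt{91815} + 154 \sqrt{142} \approx 2138.1$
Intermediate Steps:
$J = 79455$ ($J = \left(-5\right) \left(-15891\right) = 79455$)
$m = \sqrt{91815}$ ($m = \sqrt{12360 + 79455} = \sqrt{91815} \approx 303.01$)
$k{\left(142 \right)} + m = 154 \sqrt{142} + \sqrt{91815} = \sqrt{91815} + 154 \sqrt{142}$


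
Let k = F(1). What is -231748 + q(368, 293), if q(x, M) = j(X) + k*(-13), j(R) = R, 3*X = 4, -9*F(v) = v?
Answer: -2085707/9 ≈ -2.3175e+5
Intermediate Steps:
F(v) = -v/9
X = 4/3 (X = (1/3)*4 = 4/3 ≈ 1.3333)
k = -1/9 (k = -1/9*1 = -1/9 ≈ -0.11111)
q(x, M) = 25/9 (q(x, M) = 4/3 - 1/9*(-13) = 4/3 + 13/9 = 25/9)
-231748 + q(368, 293) = -231748 + 25/9 = -2085707/9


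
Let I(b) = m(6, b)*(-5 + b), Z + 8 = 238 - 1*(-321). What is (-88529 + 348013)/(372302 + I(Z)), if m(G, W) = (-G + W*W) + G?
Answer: 64871/41534612 ≈ 0.0015619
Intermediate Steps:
m(G, W) = W² (m(G, W) = (-G + W²) + G = (W² - G) + G = W²)
Z = 551 (Z = -8 + (238 - 1*(-321)) = -8 + (238 + 321) = -8 + 559 = 551)
I(b) = b²*(-5 + b)
(-88529 + 348013)/(372302 + I(Z)) = (-88529 + 348013)/(372302 + 551²*(-5 + 551)) = 259484/(372302 + 303601*546) = 259484/(372302 + 165766146) = 259484/166138448 = 259484*(1/166138448) = 64871/41534612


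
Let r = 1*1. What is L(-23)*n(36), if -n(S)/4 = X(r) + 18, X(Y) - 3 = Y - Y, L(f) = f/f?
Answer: -84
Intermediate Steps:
L(f) = 1
r = 1
X(Y) = 3 (X(Y) = 3 + (Y - Y) = 3 + 0 = 3)
n(S) = -84 (n(S) = -4*(3 + 18) = -4*21 = -84)
L(-23)*n(36) = 1*(-84) = -84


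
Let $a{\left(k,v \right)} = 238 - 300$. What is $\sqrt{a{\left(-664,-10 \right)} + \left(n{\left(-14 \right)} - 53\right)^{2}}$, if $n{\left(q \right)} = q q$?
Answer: $\sqrt{20387} \approx 142.78$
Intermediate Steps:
$a{\left(k,v \right)} = -62$
$n{\left(q \right)} = q^{2}$
$\sqrt{a{\left(-664,-10 \right)} + \left(n{\left(-14 \right)} - 53\right)^{2}} = \sqrt{-62 + \left(\left(-14\right)^{2} - 53\right)^{2}} = \sqrt{-62 + \left(196 - 53\right)^{2}} = \sqrt{-62 + 143^{2}} = \sqrt{-62 + 20449} = \sqrt{20387}$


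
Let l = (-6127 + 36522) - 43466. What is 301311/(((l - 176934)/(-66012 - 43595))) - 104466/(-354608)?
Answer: 1951871813890791/11229548840 ≈ 1.7382e+5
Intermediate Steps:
l = -13071 (l = 30395 - 43466 = -13071)
301311/(((l - 176934)/(-66012 - 43595))) - 104466/(-354608) = 301311/(((-13071 - 176934)/(-66012 - 43595))) - 104466/(-354608) = 301311/((-190005/(-109607))) - 104466*(-1/354608) = 301311/((-190005*(-1/109607))) + 52233/177304 = 301311/(190005/109607) + 52233/177304 = 301311*(109607/190005) + 52233/177304 = 11008598259/63335 + 52233/177304 = 1951871813890791/11229548840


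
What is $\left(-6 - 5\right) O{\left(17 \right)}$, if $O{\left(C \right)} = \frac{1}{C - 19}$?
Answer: $\frac{11}{2} \approx 5.5$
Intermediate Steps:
$O{\left(C \right)} = \frac{1}{-19 + C}$
$\left(-6 - 5\right) O{\left(17 \right)} = \frac{-6 - 5}{-19 + 17} = - \frac{11}{-2} = \left(-11\right) \left(- \frac{1}{2}\right) = \frac{11}{2}$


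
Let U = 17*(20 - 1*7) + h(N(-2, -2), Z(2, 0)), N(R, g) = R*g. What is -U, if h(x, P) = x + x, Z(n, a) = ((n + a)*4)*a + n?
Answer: -229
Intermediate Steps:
Z(n, a) = n + a*(4*a + 4*n) (Z(n, a) = ((a + n)*4)*a + n = (4*a + 4*n)*a + n = a*(4*a + 4*n) + n = n + a*(4*a + 4*n))
h(x, P) = 2*x
U = 229 (U = 17*(20 - 1*7) + 2*(-2*(-2)) = 17*(20 - 7) + 2*4 = 17*13 + 8 = 221 + 8 = 229)
-U = -1*229 = -229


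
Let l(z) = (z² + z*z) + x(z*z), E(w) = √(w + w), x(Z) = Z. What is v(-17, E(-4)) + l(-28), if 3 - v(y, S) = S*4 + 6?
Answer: 2349 - 8*I*√2 ≈ 2349.0 - 11.314*I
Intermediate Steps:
E(w) = √2*√w (E(w) = √(2*w) = √2*√w)
l(z) = 3*z² (l(z) = (z² + z*z) + z*z = (z² + z²) + z² = 2*z² + z² = 3*z²)
v(y, S) = -3 - 4*S (v(y, S) = 3 - (S*4 + 6) = 3 - (4*S + 6) = 3 - (6 + 4*S) = 3 + (-6 - 4*S) = -3 - 4*S)
v(-17, E(-4)) + l(-28) = (-3 - 4*√2*√(-4)) + 3*(-28)² = (-3 - 4*√2*2*I) + 3*784 = (-3 - 8*I*√2) + 2352 = 2349 - 8*I*√2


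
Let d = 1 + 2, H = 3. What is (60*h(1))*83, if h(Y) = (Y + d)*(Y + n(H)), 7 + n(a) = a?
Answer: -59760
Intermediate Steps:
d = 3
n(a) = -7 + a
h(Y) = (-4 + Y)*(3 + Y) (h(Y) = (Y + 3)*(Y + (-7 + 3)) = (3 + Y)*(Y - 4) = (3 + Y)*(-4 + Y) = (-4 + Y)*(3 + Y))
(60*h(1))*83 = (60*(-12 + 1**2 - 1*1))*83 = (60*(-12 + 1 - 1))*83 = (60*(-12))*83 = -720*83 = -59760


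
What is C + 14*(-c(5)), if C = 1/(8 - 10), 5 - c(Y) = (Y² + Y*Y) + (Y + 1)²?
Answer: 2267/2 ≈ 1133.5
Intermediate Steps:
c(Y) = 5 - (1 + Y)² - 2*Y² (c(Y) = 5 - ((Y² + Y*Y) + (Y + 1)²) = 5 - ((Y² + Y²) + (1 + Y)²) = 5 - (2*Y² + (1 + Y)²) = 5 - ((1 + Y)² + 2*Y²) = 5 + (-(1 + Y)² - 2*Y²) = 5 - (1 + Y)² - 2*Y²)
C = -½ (C = 1/(-2) = -½ ≈ -0.50000)
C + 14*(-c(5)) = -½ + 14*(-(4 - 3*5² - 2*5)) = -½ + 14*(-(4 - 3*25 - 10)) = -½ + 14*(-(4 - 75 - 10)) = -½ + 14*(-1*(-81)) = -½ + 14*81 = -½ + 1134 = 2267/2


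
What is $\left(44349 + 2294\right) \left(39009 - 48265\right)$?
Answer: $-431727608$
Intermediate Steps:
$\left(44349 + 2294\right) \left(39009 - 48265\right) = 46643 \left(-9256\right) = -431727608$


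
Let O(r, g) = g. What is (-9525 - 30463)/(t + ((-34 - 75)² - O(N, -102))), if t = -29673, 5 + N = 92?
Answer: 19994/8845 ≈ 2.2605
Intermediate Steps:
N = 87 (N = -5 + 92 = 87)
(-9525 - 30463)/(t + ((-34 - 75)² - O(N, -102))) = (-9525 - 30463)/(-29673 + ((-34 - 75)² - 1*(-102))) = -39988/(-29673 + ((-109)² + 102)) = -39988/(-29673 + (11881 + 102)) = -39988/(-29673 + 11983) = -39988/(-17690) = -39988*(-1/17690) = 19994/8845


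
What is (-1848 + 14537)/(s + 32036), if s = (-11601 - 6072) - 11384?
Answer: 12689/2979 ≈ 4.2595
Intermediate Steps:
s = -29057 (s = -17673 - 11384 = -29057)
(-1848 + 14537)/(s + 32036) = (-1848 + 14537)/(-29057 + 32036) = 12689/2979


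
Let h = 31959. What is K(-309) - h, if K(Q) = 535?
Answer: -31424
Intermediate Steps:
K(-309) - h = 535 - 1*31959 = 535 - 31959 = -31424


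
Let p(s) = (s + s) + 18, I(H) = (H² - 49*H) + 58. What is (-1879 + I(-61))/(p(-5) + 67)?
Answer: 4889/75 ≈ 65.187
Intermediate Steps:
I(H) = 58 + H² - 49*H
p(s) = 18 + 2*s (p(s) = 2*s + 18 = 18 + 2*s)
(-1879 + I(-61))/(p(-5) + 67) = (-1879 + (58 + (-61)² - 49*(-61)))/((18 + 2*(-5)) + 67) = (-1879 + (58 + 3721 + 2989))/((18 - 10) + 67) = (-1879 + 6768)/(8 + 67) = 4889/75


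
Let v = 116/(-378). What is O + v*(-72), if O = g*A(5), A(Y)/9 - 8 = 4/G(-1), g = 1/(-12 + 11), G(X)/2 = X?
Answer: -670/21 ≈ -31.905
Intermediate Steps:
G(X) = 2*X
v = -58/189 (v = 116*(-1/378) = -58/189 ≈ -0.30688)
g = -1 (g = 1/(-1) = -1)
A(Y) = 54 (A(Y) = 72 + 9*(4/((2*(-1)))) = 72 + 9*(4/(-2)) = 72 + 9*(4*(-½)) = 72 + 9*(-2) = 72 - 18 = 54)
O = -54 (O = -1*54 = -54)
O + v*(-72) = -54 - 58/189*(-72) = -54 + 464/21 = -670/21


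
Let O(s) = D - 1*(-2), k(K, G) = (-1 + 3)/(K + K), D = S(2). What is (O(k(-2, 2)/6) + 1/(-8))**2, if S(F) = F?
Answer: 961/64 ≈ 15.016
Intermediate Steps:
D = 2
k(K, G) = 1/K (k(K, G) = 2/((2*K)) = 2*(1/(2*K)) = 1/K)
O(s) = 4 (O(s) = 2 - 1*(-2) = 2 + 2 = 4)
(O(k(-2, 2)/6) + 1/(-8))**2 = (4 + 1/(-8))**2 = (4 - 1/8)**2 = (31/8)**2 = 961/64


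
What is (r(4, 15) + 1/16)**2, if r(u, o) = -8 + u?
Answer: 3969/256 ≈ 15.504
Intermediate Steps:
(r(4, 15) + 1/16)**2 = ((-8 + 4) + 1/16)**2 = (-4 + 1/16)**2 = (-63/16)**2 = 3969/256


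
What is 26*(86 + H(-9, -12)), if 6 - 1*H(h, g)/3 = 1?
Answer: 2626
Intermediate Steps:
H(h, g) = 15 (H(h, g) = 18 - 3*1 = 18 - 3 = 15)
26*(86 + H(-9, -12)) = 26*(86 + 15) = 26*101 = 2626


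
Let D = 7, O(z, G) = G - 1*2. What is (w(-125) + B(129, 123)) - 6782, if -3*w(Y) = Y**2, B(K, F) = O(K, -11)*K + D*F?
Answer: -38419/3 ≈ -12806.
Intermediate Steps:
O(z, G) = -2 + G (O(z, G) = G - 2 = -2 + G)
B(K, F) = -13*K + 7*F (B(K, F) = (-2 - 11)*K + 7*F = -13*K + 7*F)
w(Y) = -Y**2/3
(w(-125) + B(129, 123)) - 6782 = (-1/3*(-125)**2 + (-13*129 + 7*123)) - 6782 = (-1/3*15625 + (-1677 + 861)) - 6782 = (-15625/3 - 816) - 6782 = -18073/3 - 6782 = -38419/3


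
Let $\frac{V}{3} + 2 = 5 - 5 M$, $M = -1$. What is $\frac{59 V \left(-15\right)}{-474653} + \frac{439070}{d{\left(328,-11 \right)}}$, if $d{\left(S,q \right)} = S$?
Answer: $\frac{104206429715}{77843092} \approx 1338.7$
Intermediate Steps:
$V = 24$ ($V = -6 + 3 \left(5 - -5\right) = -6 + 3 \left(5 + 5\right) = -6 + 3 \cdot 10 = -6 + 30 = 24$)
$\frac{59 V \left(-15\right)}{-474653} + \frac{439070}{d{\left(328,-11 \right)}} = \frac{59 \cdot 24 \left(-15\right)}{-474653} + \frac{439070}{328} = 1416 \left(-15\right) \left(- \frac{1}{474653}\right) + 439070 \cdot \frac{1}{328} = \left(-21240\right) \left(- \frac{1}{474653}\right) + \frac{219535}{164} = \frac{21240}{474653} + \frac{219535}{164} = \frac{104206429715}{77843092}$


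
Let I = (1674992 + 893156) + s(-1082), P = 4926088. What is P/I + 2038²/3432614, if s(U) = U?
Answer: 6892880877334/2202936672631 ≈ 3.1290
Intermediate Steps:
I = 2567066 (I = (1674992 + 893156) - 1082 = 2568148 - 1082 = 2567066)
P/I + 2038²/3432614 = 4926088/2567066 + 2038²/3432614 = 4926088*(1/2567066) + 4153444*(1/3432614) = 2463044/1283533 + 2076722/1716307 = 6892880877334/2202936672631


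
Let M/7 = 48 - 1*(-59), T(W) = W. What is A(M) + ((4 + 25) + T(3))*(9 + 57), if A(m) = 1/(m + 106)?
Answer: 1805761/855 ≈ 2112.0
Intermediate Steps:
M = 749 (M = 7*(48 - 1*(-59)) = 7*(48 + 59) = 7*107 = 749)
A(m) = 1/(106 + m)
A(M) + ((4 + 25) + T(3))*(9 + 57) = 1/(106 + 749) + ((4 + 25) + 3)*(9 + 57) = 1/855 + (29 + 3)*66 = 1/855 + 32*66 = 1/855 + 2112 = 1805761/855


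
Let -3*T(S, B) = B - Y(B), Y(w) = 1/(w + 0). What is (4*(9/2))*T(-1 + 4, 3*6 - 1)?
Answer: -1728/17 ≈ -101.65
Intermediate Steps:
Y(w) = 1/w
T(S, B) = -B/3 + 1/(3*B) (T(S, B) = -(B - 1/B)/3 = -B/3 + 1/(3*B))
(4*(9/2))*T(-1 + 4, 3*6 - 1) = (4*(9/2))*((1 - (3*6 - 1)²)/(3*(3*6 - 1))) = (4*(9*(½)))*((1 - (18 - 1)²)/(3*(18 - 1))) = (4*(9/2))*((⅓)*(1 - 1*17²)/17) = 18*((⅓)*(1/17)*(1 - 1*289)) = 18*((⅓)*(1/17)*(1 - 289)) = 18*((⅓)*(1/17)*(-288)) = 18*(-96/17) = -1728/17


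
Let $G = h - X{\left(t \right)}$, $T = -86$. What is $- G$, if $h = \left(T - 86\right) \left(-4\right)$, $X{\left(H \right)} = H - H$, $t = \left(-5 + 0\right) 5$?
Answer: $-688$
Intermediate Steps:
$t = -25$ ($t = \left(-5\right) 5 = -25$)
$X{\left(H \right)} = 0$
$h = 688$ ($h = \left(-86 - 86\right) \left(-4\right) = \left(-172\right) \left(-4\right) = 688$)
$G = 688$ ($G = 688 - 0 = 688 + 0 = 688$)
$- G = \left(-1\right) 688 = -688$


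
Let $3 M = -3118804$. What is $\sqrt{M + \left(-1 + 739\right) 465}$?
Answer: $\frac{i \sqrt{6267882}}{3} \approx 834.52 i$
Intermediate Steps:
$M = - \frac{3118804}{3}$ ($M = \frac{1}{3} \left(-3118804\right) = - \frac{3118804}{3} \approx -1.0396 \cdot 10^{6}$)
$\sqrt{M + \left(-1 + 739\right) 465} = \sqrt{- \frac{3118804}{3} + \left(-1 + 739\right) 465} = \sqrt{- \frac{3118804}{3} + 738 \cdot 465} = \sqrt{- \frac{3118804}{3} + 343170} = \sqrt{- \frac{2089294}{3}} = \frac{i \sqrt{6267882}}{3}$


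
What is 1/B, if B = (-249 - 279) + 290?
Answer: -1/238 ≈ -0.0042017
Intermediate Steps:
B = -238 (B = -528 + 290 = -238)
1/B = 1/(-238) = -1/238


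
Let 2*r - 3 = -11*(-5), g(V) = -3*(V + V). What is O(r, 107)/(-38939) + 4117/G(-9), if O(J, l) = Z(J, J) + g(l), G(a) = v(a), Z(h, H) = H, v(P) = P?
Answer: -160306346/350451 ≈ -457.43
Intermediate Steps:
g(V) = -6*V
r = 29 (r = 3/2 + (-11*(-5))/2 = 3/2 + (½)*55 = 3/2 + 55/2 = 29)
G(a) = a
O(J, l) = J - 6*l
O(r, 107)/(-38939) + 4117/G(-9) = (29 - 6*107)/(-38939) + 4117/(-9) = (29 - 642)*(-1/38939) + 4117*(-⅑) = -613*(-1/38939) - 4117/9 = 613/38939 - 4117/9 = -160306346/350451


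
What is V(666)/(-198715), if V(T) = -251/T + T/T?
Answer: -83/26468838 ≈ -3.1358e-6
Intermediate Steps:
V(T) = 1 - 251/T (V(T) = -251/T + 1 = 1 - 251/T)
V(666)/(-198715) = ((-251 + 666)/666)/(-198715) = ((1/666)*415)*(-1/198715) = (415/666)*(-1/198715) = -83/26468838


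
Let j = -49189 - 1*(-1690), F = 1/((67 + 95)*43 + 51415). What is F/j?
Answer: -1/2773039119 ≈ -3.6062e-10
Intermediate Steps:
F = 1/58381 (F = 1/(162*43 + 51415) = 1/(6966 + 51415) = 1/58381 ≈ 1.7129e-5)
j = -47499 (j = -49189 + 1690 = -47499)
F/j = (1/58381)/(-47499) = (1/58381)*(-1/47499) = -1/2773039119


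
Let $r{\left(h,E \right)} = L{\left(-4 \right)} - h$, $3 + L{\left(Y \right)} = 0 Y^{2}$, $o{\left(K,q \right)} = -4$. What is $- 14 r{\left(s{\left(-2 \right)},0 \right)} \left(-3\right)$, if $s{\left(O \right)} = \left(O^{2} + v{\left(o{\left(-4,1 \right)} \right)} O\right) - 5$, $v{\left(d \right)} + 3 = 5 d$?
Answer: $-2016$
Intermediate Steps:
$L{\left(Y \right)} = -3$ ($L{\left(Y \right)} = -3 + 0 Y^{2} = -3 + 0 = -3$)
$v{\left(d \right)} = -3 + 5 d$
$s{\left(O \right)} = -5 + O^{2} - 23 O$ ($s{\left(O \right)} = \left(O^{2} + \left(-3 + 5 \left(-4\right)\right) O\right) - 5 = \left(O^{2} + \left(-3 - 20\right) O\right) - 5 = \left(O^{2} - 23 O\right) - 5 = -5 + O^{2} - 23 O$)
$r{\left(h,E \right)} = -3 - h$
$- 14 r{\left(s{\left(-2 \right)},0 \right)} \left(-3\right) = - 14 \left(-3 - \left(-5 + \left(-2\right)^{2} - -46\right)\right) \left(-3\right) = - 14 \left(-3 - \left(-5 + 4 + 46\right)\right) \left(-3\right) = - 14 \left(-3 - 45\right) \left(-3\right) = \left(-14\right) \left(-48\right) \left(-3\right) = 672 \left(-3\right) = -2016$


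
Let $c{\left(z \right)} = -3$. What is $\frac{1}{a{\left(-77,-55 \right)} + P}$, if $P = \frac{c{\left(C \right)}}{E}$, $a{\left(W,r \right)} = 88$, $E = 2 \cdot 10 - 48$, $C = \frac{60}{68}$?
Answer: $\frac{28}{2467} \approx 0.01135$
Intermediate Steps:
$C = \frac{15}{17}$ ($C = 60 \cdot \frac{1}{68} = \frac{15}{17} \approx 0.88235$)
$E = -28$ ($E = 20 - 48 = -28$)
$P = \frac{3}{28}$ ($P = - \frac{3}{-28} = \left(-3\right) \left(- \frac{1}{28}\right) = \frac{3}{28} \approx 0.10714$)
$\frac{1}{a{\left(-77,-55 \right)} + P} = \frac{1}{88 + \frac{3}{28}} = \frac{1}{\frac{2467}{28}} = \frac{28}{2467}$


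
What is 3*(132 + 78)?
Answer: 630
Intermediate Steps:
3*(132 + 78) = 3*210 = 630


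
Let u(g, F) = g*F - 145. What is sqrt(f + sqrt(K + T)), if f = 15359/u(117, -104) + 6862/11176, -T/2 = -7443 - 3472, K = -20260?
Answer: sqrt(-749634205418329 + 1183533519960484*sqrt(1570))/34402522 ≈ 6.2442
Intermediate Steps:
T = 21830 (T = -2*(-7443 - 3472) = -2*(-10915) = 21830)
u(g, F) = -145 + F*g (u(g, F) = F*g - 145 = -145 + F*g)
f = -43580189/68805044 (f = 15359/(-145 - 104*117) + 6862/11176 = 15359/(-145 - 12168) + 6862*(1/11176) = 15359/(-12313) + 3431/5588 = 15359*(-1/12313) + 3431/5588 = -15359/12313 + 3431/5588 = -43580189/68805044 ≈ -0.63339)
sqrt(f + sqrt(K + T)) = sqrt(-43580189/68805044 + sqrt(-20260 + 21830)) = sqrt(-43580189/68805044 + sqrt(1570))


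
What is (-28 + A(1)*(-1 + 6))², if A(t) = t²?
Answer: 529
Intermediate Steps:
(-28 + A(1)*(-1 + 6))² = (-28 + 1²*(-1 + 6))² = (-28 + 1*5)² = (-28 + 5)² = (-23)² = 529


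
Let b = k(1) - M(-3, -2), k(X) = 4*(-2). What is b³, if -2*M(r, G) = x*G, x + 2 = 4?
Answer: -1000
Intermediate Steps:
x = 2 (x = -2 + 4 = 2)
M(r, G) = -G
k(X) = -8
b = -10 (b = -8 - (-1)*(-2) = -8 - 1*2 = -8 - 2 = -10)
b³ = (-10)³ = -1000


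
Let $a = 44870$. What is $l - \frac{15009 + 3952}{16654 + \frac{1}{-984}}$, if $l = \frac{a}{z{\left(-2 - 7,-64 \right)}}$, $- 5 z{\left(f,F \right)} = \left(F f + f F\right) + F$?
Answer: $- \frac{1848421486081}{8914819040} \approx -207.34$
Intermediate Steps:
$z{\left(f,F \right)} = - \frac{F}{5} - \frac{2 F f}{5}$ ($z{\left(f,F \right)} = - \frac{\left(F f + f F\right) + F}{5} = - \frac{\left(F f + F f\right) + F}{5} = - \frac{2 F f + F}{5} = - \frac{F + 2 F f}{5} = - \frac{F}{5} - \frac{2 F f}{5}$)
$l = - \frac{112175}{544}$ ($l = \frac{44870}{\left(- \frac{1}{5}\right) \left(-64\right) \left(1 + 2 \left(-2 - 7\right)\right)} = \frac{44870}{\left(- \frac{1}{5}\right) \left(-64\right) \left(1 + 2 \left(-9\right)\right)} = \frac{44870}{\left(- \frac{1}{5}\right) \left(-64\right) \left(1 - 18\right)} = \frac{44870}{\left(- \frac{1}{5}\right) \left(-64\right) \left(-17\right)} = \frac{44870}{- \frac{1088}{5}} = 44870 \left(- \frac{5}{1088}\right) = - \frac{112175}{544} \approx -206.2$)
$l - \frac{15009 + 3952}{16654 + \frac{1}{-984}} = - \frac{112175}{544} - \frac{15009 + 3952}{16654 + \frac{1}{-984}} = - \frac{112175}{544} - \frac{18961}{16654 - \frac{1}{984}} = - \frac{112175}{544} - \frac{18961}{\frac{16387535}{984}} = - \frac{112175}{544} - 18961 \cdot \frac{984}{16387535} = - \frac{112175}{544} - \frac{18657624}{16387535} = - \frac{1848421486081}{8914819040}$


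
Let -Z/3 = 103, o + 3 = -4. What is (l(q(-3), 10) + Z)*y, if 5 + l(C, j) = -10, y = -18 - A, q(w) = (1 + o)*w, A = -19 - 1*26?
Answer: -8748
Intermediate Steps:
o = -7 (o = -3 - 4 = -7)
A = -45 (A = -19 - 26 = -45)
q(w) = -6*w (q(w) = (1 - 7)*w = -6*w)
y = 27 (y = -18 - 1*(-45) = -18 + 45 = 27)
l(C, j) = -15 (l(C, j) = -5 - 10 = -15)
Z = -309 (Z = -3*103 = -309)
(l(q(-3), 10) + Z)*y = (-15 - 309)*27 = -324*27 = -8748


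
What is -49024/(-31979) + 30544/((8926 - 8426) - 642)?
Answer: -484902584/2270509 ≈ -213.57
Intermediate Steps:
-49024/(-31979) + 30544/((8926 - 8426) - 642) = -49024*(-1/31979) + 30544/(500 - 642) = 49024/31979 + 30544/(-142) = 49024/31979 + 30544*(-1/142) = 49024/31979 - 15272/71 = -484902584/2270509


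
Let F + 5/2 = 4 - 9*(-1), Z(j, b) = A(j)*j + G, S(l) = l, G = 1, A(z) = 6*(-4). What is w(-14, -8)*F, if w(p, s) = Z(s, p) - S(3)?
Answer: 1995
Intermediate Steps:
A(z) = -24
Z(j, b) = 1 - 24*j (Z(j, b) = -24*j + 1 = 1 - 24*j)
w(p, s) = -2 - 24*s (w(p, s) = (1 - 24*s) - 1*3 = (1 - 24*s) - 3 = -2 - 24*s)
F = 21/2 (F = -5/2 + (4 - 9*(-1)) = -5/2 + (4 + 9) = -5/2 + 13 = 21/2 ≈ 10.500)
w(-14, -8)*F = (-2 - 24*(-8))*(21/2) = (-2 + 192)*(21/2) = 190*(21/2) = 1995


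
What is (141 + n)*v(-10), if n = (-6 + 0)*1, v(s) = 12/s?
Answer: -162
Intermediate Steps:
n = -6 (n = -6*1 = -6)
(141 + n)*v(-10) = (141 - 6)*(12/(-10)) = 135*(12*(-⅒)) = 135*(-6/5) = -162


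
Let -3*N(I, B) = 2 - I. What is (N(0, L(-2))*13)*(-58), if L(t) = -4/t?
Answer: 1508/3 ≈ 502.67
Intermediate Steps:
N(I, B) = -⅔ + I/3 (N(I, B) = -(2 - I)/3 = -⅔ + I/3)
(N(0, L(-2))*13)*(-58) = ((-⅔ + (⅓)*0)*13)*(-58) = ((-⅔ + 0)*13)*(-58) = -⅔*13*(-58) = -26/3*(-58) = 1508/3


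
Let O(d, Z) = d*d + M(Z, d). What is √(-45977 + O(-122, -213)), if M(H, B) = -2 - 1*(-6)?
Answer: I*√31089 ≈ 176.32*I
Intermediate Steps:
M(H, B) = 4 (M(H, B) = -2 + 6 = 4)
O(d, Z) = 4 + d² (O(d, Z) = d*d + 4 = d² + 4 = 4 + d²)
√(-45977 + O(-122, -213)) = √(-45977 + (4 + (-122)²)) = √(-45977 + (4 + 14884)) = √(-45977 + 14888) = √(-31089) = I*√31089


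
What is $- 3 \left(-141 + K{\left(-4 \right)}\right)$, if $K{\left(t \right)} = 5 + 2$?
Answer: $402$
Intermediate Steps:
$K{\left(t \right)} = 7$
$- 3 \left(-141 + K{\left(-4 \right)}\right) = - 3 \left(-141 + 7\right) = \left(-3\right) \left(-134\right) = 402$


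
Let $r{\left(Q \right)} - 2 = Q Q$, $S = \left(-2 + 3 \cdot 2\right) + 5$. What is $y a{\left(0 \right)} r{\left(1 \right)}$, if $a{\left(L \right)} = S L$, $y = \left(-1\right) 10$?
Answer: $0$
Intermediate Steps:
$y = -10$
$S = 9$ ($S = \left(-2 + 6\right) + 5 = 4 + 5 = 9$)
$r{\left(Q \right)} = 2 + Q^{2}$ ($r{\left(Q \right)} = 2 + Q Q = 2 + Q^{2}$)
$a{\left(L \right)} = 9 L$
$y a{\left(0 \right)} r{\left(1 \right)} = - 10 \cdot 9 \cdot 0 \left(2 + 1^{2}\right) = \left(-10\right) 0 \left(2 + 1\right) = 0 \cdot 3 = 0$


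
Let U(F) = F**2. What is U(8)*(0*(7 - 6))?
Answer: 0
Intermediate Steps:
U(8)*(0*(7 - 6)) = 8**2*(0*(7 - 6)) = 64*(0*1) = 64*0 = 0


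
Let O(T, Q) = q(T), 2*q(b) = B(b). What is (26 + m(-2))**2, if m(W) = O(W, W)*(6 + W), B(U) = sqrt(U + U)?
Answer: 660 + 208*I ≈ 660.0 + 208.0*I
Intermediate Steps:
B(U) = sqrt(2)*sqrt(U) (B(U) = sqrt(2*U) = sqrt(2)*sqrt(U))
q(b) = sqrt(2)*sqrt(b)/2 (q(b) = (sqrt(2)*sqrt(b))/2 = sqrt(2)*sqrt(b)/2)
O(T, Q) = sqrt(2)*sqrt(T)/2
m(W) = sqrt(2)*sqrt(W)*(6 + W)/2 (m(W) = (sqrt(2)*sqrt(W)/2)*(6 + W) = sqrt(2)*sqrt(W)*(6 + W)/2)
(26 + m(-2))**2 = (26 + sqrt(2)*sqrt(-2)*(6 - 2)/2)**2 = (26 + (1/2)*sqrt(2)*(I*sqrt(2))*4)**2 = (26 + 4*I)**2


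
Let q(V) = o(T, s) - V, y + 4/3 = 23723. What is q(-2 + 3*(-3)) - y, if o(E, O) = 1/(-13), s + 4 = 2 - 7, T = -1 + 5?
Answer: -924719/39 ≈ -23711.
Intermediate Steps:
y = 71165/3 (y = -4/3 + 23723 = 71165/3 ≈ 23722.)
T = 4
s = -9 (s = -4 + (2 - 7) = -4 - 5 = -9)
o(E, O) = -1/13
q(V) = -1/13 - V
q(-2 + 3*(-3)) - y = (-1/13 - (-2 + 3*(-3))) - 1*71165/3 = (-1/13 - (-2 - 9)) - 71165/3 = (-1/13 - 1*(-11)) - 71165/3 = (-1/13 + 11) - 71165/3 = 142/13 - 71165/3 = -924719/39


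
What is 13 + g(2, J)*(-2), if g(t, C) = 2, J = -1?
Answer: 9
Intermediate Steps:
13 + g(2, J)*(-2) = 13 + 2*(-2) = 13 - 4 = 9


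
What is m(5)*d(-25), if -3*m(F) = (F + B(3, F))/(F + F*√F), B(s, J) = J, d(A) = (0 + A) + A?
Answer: -25/3 + 25*√5/3 ≈ 10.301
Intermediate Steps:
d(A) = 2*A (d(A) = A + A = 2*A)
m(F) = -2*F/(3*(F + F^(3/2))) (m(F) = -(F + F)/(3*(F + F*√F)) = -2*F/(3*(F + F^(3/2))))
m(5)*d(-25) = (-2*5/(3*5 + 3*5^(3/2)))*(2*(-25)) = -2*5/(15 + 3*(5*√5))*(-50) = -2*5/(15 + 15*√5)*(-50) = -10/(15 + 15*√5)*(-50) = 500/(15 + 15*√5)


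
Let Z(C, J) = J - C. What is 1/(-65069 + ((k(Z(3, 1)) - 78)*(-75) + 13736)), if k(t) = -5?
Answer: -1/45108 ≈ -2.2169e-5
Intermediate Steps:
1/(-65069 + ((k(Z(3, 1)) - 78)*(-75) + 13736)) = 1/(-65069 + ((-5 - 78)*(-75) + 13736)) = 1/(-65069 + (-83*(-75) + 13736)) = 1/(-65069 + (6225 + 13736)) = 1/(-65069 + 19961) = 1/(-45108) = -1/45108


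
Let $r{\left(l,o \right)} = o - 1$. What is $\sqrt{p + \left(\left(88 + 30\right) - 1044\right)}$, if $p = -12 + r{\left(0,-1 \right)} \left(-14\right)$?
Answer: $i \sqrt{910} \approx 30.166 i$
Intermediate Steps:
$r{\left(l,o \right)} = -1 + o$
$p = 16$ ($p = -12 + \left(-1 - 1\right) \left(-14\right) = -12 - -28 = -12 + 28 = 16$)
$\sqrt{p + \left(\left(88 + 30\right) - 1044\right)} = \sqrt{16 + \left(\left(88 + 30\right) - 1044\right)} = \sqrt{16 + \left(118 - 1044\right)} = \sqrt{16 - 926} = \sqrt{-910} = i \sqrt{910}$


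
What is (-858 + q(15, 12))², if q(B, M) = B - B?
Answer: 736164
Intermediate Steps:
q(B, M) = 0
(-858 + q(15, 12))² = (-858 + 0)² = (-858)² = 736164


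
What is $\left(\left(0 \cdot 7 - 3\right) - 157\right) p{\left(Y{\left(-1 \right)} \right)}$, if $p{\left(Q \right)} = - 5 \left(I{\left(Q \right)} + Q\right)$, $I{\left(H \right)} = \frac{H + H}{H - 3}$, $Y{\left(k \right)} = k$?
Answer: $-400$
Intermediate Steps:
$I{\left(H \right)} = \frac{2 H}{-3 + H}$
$p{\left(Q \right)} = - 5 Q - \frac{10 Q}{-3 + Q}$ ($p{\left(Q \right)} = - 5 \left(\frac{2 Q}{-3 + Q} + Q\right) = - 5 \left(Q + \frac{2 Q}{-3 + Q}\right) = - 5 Q - \frac{10 Q}{-3 + Q}$)
$\left(\left(0 \cdot 7 - 3\right) - 157\right) p{\left(Y{\left(-1 \right)} \right)} = \left(\left(0 \cdot 7 - 3\right) - 157\right) 5 \left(-1\right) \frac{1}{-3 - 1} \left(1 - -1\right) = \left(\left(0 - 3\right) - 157\right) 5 \left(-1\right) \frac{1}{-4} \left(1 + 1\right) = \left(-3 - 157\right) 5 \left(-1\right) \left(- \frac{1}{4}\right) 2 = \left(-160\right) \frac{5}{2} = -400$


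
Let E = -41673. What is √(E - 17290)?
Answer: I*√58963 ≈ 242.82*I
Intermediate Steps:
√(E - 17290) = √(-41673 - 17290) = √(-58963) = I*√58963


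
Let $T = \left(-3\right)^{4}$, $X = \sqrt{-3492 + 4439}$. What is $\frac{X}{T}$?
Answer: $\frac{\sqrt{947}}{81} \approx 0.37992$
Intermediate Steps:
$X = \sqrt{947} \approx 30.773$
$T = 81$
$\frac{X}{T} = \frac{\sqrt{947}}{81}$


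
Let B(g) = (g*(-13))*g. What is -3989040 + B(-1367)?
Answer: -28281997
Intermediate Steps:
B(g) = -13*g**2 (B(g) = (-13*g)*g = -13*g**2)
-3989040 + B(-1367) = -3989040 - 13*(-1367)**2 = -3989040 - 13*1868689 = -3989040 - 24292957 = -28281997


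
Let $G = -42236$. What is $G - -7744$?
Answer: $-34492$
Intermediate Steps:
$G - -7744 = -42236 - -7744 = -42236 + 7744 = -34492$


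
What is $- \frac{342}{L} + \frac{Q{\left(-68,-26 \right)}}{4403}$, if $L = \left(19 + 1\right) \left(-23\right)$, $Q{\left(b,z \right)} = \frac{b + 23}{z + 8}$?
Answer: $\frac{376744}{506345} \approx 0.74405$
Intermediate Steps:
$Q{\left(b,z \right)} = \frac{23 + b}{8 + z}$
$L = -460$ ($L = 20 \left(-23\right) = -460$)
$- \frac{342}{L} + \frac{Q{\left(-68,-26 \right)}}{4403} = - \frac{342}{-460} + \frac{\frac{1}{8 - 26} \left(23 - 68\right)}{4403} = \left(-342\right) \left(- \frac{1}{460}\right) + \frac{1}{-18} \left(-45\right) \frac{1}{4403} = \frac{171}{230} + \left(- \frac{1}{18}\right) \left(-45\right) \frac{1}{4403} = \frac{171}{230} + \frac{5}{2} \cdot \frac{1}{4403} = \frac{171}{230} + \frac{5}{8806} = \frac{376744}{506345}$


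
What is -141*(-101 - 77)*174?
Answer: 4367052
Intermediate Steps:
-141*(-101 - 77)*174 = -141*(-178)*174 = 25098*174 = 4367052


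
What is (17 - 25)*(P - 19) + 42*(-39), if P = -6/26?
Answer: -19294/13 ≈ -1484.2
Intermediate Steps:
P = -3/13 (P = -6*1/26 = -3/13 ≈ -0.23077)
(17 - 25)*(P - 19) + 42*(-39) = (17 - 25)*(-3/13 - 19) + 42*(-39) = -8*(-250/13) - 1638 = 2000/13 - 1638 = -19294/13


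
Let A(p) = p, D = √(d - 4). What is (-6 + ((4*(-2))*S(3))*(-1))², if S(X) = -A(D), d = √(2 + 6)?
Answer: 4*(3 + 4*I*√2*√(2 - √2))² ≈ -38.981 + 103.91*I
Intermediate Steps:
d = 2*√2 (d = √8 = 2*√2 ≈ 2.8284)
D = √(-4 + 2*√2) (D = √(2*√2 - 4) = √(-4 + 2*√2) ≈ 1.0824*I)
S(X) = -√(-4 + 2*√2)
(-6 + ((4*(-2))*S(3))*(-1))² = (-6 + ((4*(-2))*(-I*√(4 - 2*√2)))*(-1))² = (-6 - (-8)*I*√(4 - 2*√2)*(-1))² = (-6 + (8*I*√(4 - 2*√2))*(-1))² = (-6 - 8*I*√(4 - 2*√2))²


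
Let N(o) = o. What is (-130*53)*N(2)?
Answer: -13780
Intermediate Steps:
(-130*53)*N(2) = -130*53*2 = -6890*2 = -13780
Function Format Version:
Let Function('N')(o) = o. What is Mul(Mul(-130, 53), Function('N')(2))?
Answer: -13780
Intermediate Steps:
Mul(Mul(-130, 53), Function('N')(2)) = Mul(Mul(-130, 53), 2) = Mul(-6890, 2) = -13780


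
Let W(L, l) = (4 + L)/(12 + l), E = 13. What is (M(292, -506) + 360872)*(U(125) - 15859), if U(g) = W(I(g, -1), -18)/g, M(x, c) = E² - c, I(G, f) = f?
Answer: -1433443829797/250 ≈ -5.7338e+9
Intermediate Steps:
W(L, l) = (4 + L)/(12 + l)
M(x, c) = 169 - c (M(x, c) = 13² - c = 169 - c)
U(g) = -1/(2*g) (U(g) = ((4 - 1)/(12 - 18))/g = (3/(-6))/g = (-⅙*3)/g = -1/(2*g))
(M(292, -506) + 360872)*(U(125) - 15859) = ((169 - 1*(-506)) + 360872)*(-½/125 - 15859) = ((169 + 506) + 360872)*(-½*1/125 - 15859) = (675 + 360872)*(-1/250 - 15859) = 361547*(-3964751/250) = -1433443829797/250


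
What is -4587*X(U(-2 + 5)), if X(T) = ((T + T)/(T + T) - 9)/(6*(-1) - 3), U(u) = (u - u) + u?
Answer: -12232/3 ≈ -4077.3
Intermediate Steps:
U(u) = u (U(u) = 0 + u = u)
X(T) = 8/9 (X(T) = ((2*T)/((2*T)) - 9)/(-6 - 3) = ((2*T)*(1/(2*T)) - 9)/(-9) = (1 - 9)*(-⅑) = -8*(-⅑) = 8/9)
-4587*X(U(-2 + 5)) = -4587*8/9 = -12232/3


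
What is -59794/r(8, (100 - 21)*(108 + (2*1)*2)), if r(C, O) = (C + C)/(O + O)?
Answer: -66132164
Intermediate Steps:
r(C, O) = C/O (r(C, O) = (2*C)/((2*O)) = (2*C)*(1/(2*O)) = C/O)
-59794/r(8, (100 - 21)*(108 + (2*1)*2)) = -59794*(100 - 21)*(108 + (2*1)*2)/8 = -59794/(8/((79*(108 + 2*2)))) = -59794/(8/((79*(108 + 4)))) = -59794/(8/((79*112))) = -59794/(8/8848) = -59794/(8*(1/8848)) = -59794/1/1106 = -59794*1106 = -66132164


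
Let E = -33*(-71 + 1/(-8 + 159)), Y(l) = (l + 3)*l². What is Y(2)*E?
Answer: 7075200/151 ≈ 46856.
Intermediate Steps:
Y(l) = l²*(3 + l) (Y(l) = (3 + l)*l² = l²*(3 + l))
E = 353760/151 (E = -33*(-71 + 1/151) = -33*(-10720/151) = 353760/151 ≈ 2342.8)
Y(2)*E = (2²*(3 + 2))*(353760/151) = (4*5)*(353760/151) = 20*(353760/151) = 7075200/151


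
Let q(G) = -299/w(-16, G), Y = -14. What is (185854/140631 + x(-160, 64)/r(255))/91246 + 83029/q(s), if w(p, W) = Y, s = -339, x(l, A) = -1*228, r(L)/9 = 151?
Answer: 1126158958979526227/289676350293837 ≈ 3887.6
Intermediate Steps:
r(L) = 1359 (r(L) = 9*151 = 1359)
x(l, A) = -228
w(p, W) = -14
q(G) = 299/14 (q(G) = -299/(-14) = -299*(-1/14) = 299/14)
(185854/140631 + x(-160, 64)/r(255))/91246 + 83029/q(s) = (185854/140631 - 228/1359)/91246 + 83029/(299/14) = (185854*(1/140631) - 228*1/1359)*(1/91246) + 83029*(14/299) = (185854/140631 - 76/453)*(1/91246) + 1162406/299 = (24501302/21235281)*(1/91246) + 1162406/299 = 12250651/968817225063 + 1162406/299 = 1126158958979526227/289676350293837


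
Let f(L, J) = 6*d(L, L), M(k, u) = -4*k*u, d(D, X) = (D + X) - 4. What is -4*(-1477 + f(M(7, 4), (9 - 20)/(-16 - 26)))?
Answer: 11380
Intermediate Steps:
d(D, X) = -4 + D + X
M(k, u) = -4*k*u
f(L, J) = -24 + 12*L (f(L, J) = 6*(-4 + L + L) = 6*(-4 + 2*L) = -24 + 12*L)
-4*(-1477 + f(M(7, 4), (9 - 20)/(-16 - 26))) = -4*(-1477 + (-24 + 12*(-4*7*4))) = -4*(-1477 + (-24 + 12*(-112))) = -4*(-1477 + (-24 - 1344)) = -4*(-1477 - 1368) = -4*(-2845) = 11380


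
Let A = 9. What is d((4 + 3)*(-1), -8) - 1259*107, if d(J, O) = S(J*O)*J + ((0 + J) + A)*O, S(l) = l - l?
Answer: -134729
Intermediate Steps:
S(l) = 0
d(J, O) = O*(9 + J) (d(J, O) = 0*J + ((0 + J) + 9)*O = 0 + (J + 9)*O = 0 + (9 + J)*O = 0 + O*(9 + J) = O*(9 + J))
d((4 + 3)*(-1), -8) - 1259*107 = -8*(9 + (4 + 3)*(-1)) - 1259*107 = -8*(9 + 7*(-1)) - 134713 = -8*(9 - 7) - 134713 = -8*2 - 134713 = -16 - 134713 = -134729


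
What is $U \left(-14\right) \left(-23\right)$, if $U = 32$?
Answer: $10304$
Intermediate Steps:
$U \left(-14\right) \left(-23\right) = 32 \left(-14\right) \left(-23\right) = \left(-448\right) \left(-23\right) = 10304$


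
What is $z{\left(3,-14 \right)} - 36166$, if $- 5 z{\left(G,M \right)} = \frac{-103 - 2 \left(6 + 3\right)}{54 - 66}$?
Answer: $- \frac{2170081}{60} \approx -36168.0$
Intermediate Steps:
$z{\left(G,M \right)} = - \frac{121}{60}$ ($z{\left(G,M \right)} = - \frac{\left(-103 - 2 \left(6 + 3\right)\right) \frac{1}{54 - 66}}{5} = - \frac{\left(-103 - 18\right) \frac{1}{-12}}{5} = - \frac{\left(-103 - 18\right) \left(- \frac{1}{12}\right)}{5} = - \frac{\left(-121\right) \left(- \frac{1}{12}\right)}{5} = \left(- \frac{1}{5}\right) \frac{121}{12} = - \frac{121}{60}$)
$z{\left(3,-14 \right)} - 36166 = - \frac{121}{60} - 36166 = - \frac{2170081}{60}$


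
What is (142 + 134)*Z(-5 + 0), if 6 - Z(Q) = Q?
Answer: 3036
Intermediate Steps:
Z(Q) = 6 - Q
(142 + 134)*Z(-5 + 0) = (142 + 134)*(6 - (-5 + 0)) = 276*(6 - 1*(-5)) = 276*(6 + 5) = 276*11 = 3036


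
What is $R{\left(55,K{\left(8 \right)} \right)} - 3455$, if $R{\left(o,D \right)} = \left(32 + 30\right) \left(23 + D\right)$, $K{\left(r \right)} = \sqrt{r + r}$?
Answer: $-1781$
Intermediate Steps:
$K{\left(r \right)} = \sqrt{2} \sqrt{r}$ ($K{\left(r \right)} = \sqrt{2 r} = \sqrt{2} \sqrt{r}$)
$R{\left(o,D \right)} = 1426 + 62 D$ ($R{\left(o,D \right)} = 62 \left(23 + D\right) = 1426 + 62 D$)
$R{\left(55,K{\left(8 \right)} \right)} - 3455 = \left(1426 + 62 \sqrt{2} \sqrt{8}\right) - 3455 = \left(1426 + 62 \sqrt{2} \cdot 2 \sqrt{2}\right) - 3455 = \left(1426 + 62 \cdot 4\right) - 3455 = \left(1426 + 248\right) - 3455 = 1674 - 3455 = -1781$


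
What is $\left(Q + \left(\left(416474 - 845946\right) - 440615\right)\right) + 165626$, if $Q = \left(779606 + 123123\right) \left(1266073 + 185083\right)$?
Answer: $1309999900263$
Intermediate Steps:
$Q = 1310000604724$ ($Q = 902729 \cdot 1451156 = 1310000604724$)
$\left(Q + \left(\left(416474 - 845946\right) - 440615\right)\right) + 165626 = \left(1310000604724 + \left(\left(416474 - 845946\right) - 440615\right)\right) + 165626 = \left(1310000604724 - 870087\right) + 165626 = 1309999734637 + 165626 = 1309999900263$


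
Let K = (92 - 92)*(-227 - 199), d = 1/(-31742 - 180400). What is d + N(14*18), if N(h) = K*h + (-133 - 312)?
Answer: -94403191/212142 ≈ -445.00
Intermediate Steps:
d = -1/212142 (d = 1/(-212142) = -1/212142 ≈ -4.7138e-6)
K = 0 (K = 0*(-426) = 0)
N(h) = -445 (N(h) = 0*h + (-133 - 312) = 0 - 445 = -445)
d + N(14*18) = -1/212142 - 445 = -94403191/212142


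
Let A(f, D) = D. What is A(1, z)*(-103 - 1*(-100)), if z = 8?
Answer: -24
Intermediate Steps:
A(1, z)*(-103 - 1*(-100)) = 8*(-103 - 1*(-100)) = 8*(-103 + 100) = 8*(-3) = -24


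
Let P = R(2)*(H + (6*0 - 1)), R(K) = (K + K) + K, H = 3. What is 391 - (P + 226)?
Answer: 153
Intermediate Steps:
R(K) = 3*K (R(K) = 2*K + K = 3*K)
P = 12 (P = (3*2)*(3 + (6*0 - 1)) = 6*(3 + (0 - 1)) = 6*(3 - 1) = 6*2 = 12)
391 - (P + 226) = 391 - (12 + 226) = 391 - 1*238 = 391 - 238 = 153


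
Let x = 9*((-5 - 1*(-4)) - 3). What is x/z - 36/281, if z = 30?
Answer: -1866/1405 ≈ -1.3281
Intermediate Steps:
x = -36 (x = 9*((-5 + 4) - 3) = 9*(-1 - 3) = 9*(-4) = -36)
x/z - 36/281 = -36/30 - 36/281 = -36*1/30 - 36*1/281 = -6/5 - 36/281 = -1866/1405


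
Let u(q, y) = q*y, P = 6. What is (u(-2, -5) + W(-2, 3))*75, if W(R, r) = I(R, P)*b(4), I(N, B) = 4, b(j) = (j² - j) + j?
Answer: 5550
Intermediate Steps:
b(j) = j²
W(R, r) = 64 (W(R, r) = 4*4² = 4*16 = 64)
(u(-2, -5) + W(-2, 3))*75 = (-2*(-5) + 64)*75 = (10 + 64)*75 = 74*75 = 5550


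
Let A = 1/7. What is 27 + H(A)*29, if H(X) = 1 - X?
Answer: 363/7 ≈ 51.857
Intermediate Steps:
A = 1/7 ≈ 0.14286
27 + H(A)*29 = 27 + (1 - 1*1/7)*29 = 27 + (1 - 1/7)*29 = 27 + (6/7)*29 = 27 + 174/7 = 363/7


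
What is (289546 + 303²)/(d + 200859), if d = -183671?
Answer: 381355/17188 ≈ 22.187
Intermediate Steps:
(289546 + 303²)/(d + 200859) = (289546 + 303²)/(-183671 + 200859) = (289546 + 91809)/17188 = 381355*(1/17188) = 381355/17188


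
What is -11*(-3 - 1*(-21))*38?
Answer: -7524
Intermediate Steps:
-11*(-3 - 1*(-21))*38 = -11*(-3 + 21)*38 = -11*18*38 = -198*38 = -7524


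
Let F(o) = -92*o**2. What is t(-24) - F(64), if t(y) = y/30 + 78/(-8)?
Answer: 7536429/20 ≈ 3.7682e+5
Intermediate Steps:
t(y) = -39/4 + y/30 (t(y) = y*(1/30) + 78*(-1/8) = y/30 - 39/4 = -39/4 + y/30)
t(-24) - F(64) = (-39/4 + (1/30)*(-24)) - (-92)*64**2 = (-39/4 - 4/5) - (-92)*4096 = -211/20 - 1*(-376832) = -211/20 + 376832 = 7536429/20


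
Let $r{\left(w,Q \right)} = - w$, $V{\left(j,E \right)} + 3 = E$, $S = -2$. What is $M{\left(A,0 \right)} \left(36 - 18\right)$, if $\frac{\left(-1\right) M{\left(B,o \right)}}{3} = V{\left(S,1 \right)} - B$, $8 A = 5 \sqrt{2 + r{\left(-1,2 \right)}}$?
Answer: $108 + \frac{135 \sqrt{3}}{4} \approx 166.46$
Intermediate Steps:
$V{\left(j,E \right)} = -3 + E$
$A = \frac{5 \sqrt{3}}{8}$ ($A = \frac{5 \sqrt{2 - -1}}{8} = \frac{5 \sqrt{2 + 1}}{8} = \frac{5 \sqrt{3}}{8} \approx 1.0825$)
$M{\left(B,o \right)} = 6 + 3 B$ ($M{\left(B,o \right)} = - 3 \left(\left(-3 + 1\right) - B\right) = - 3 \left(-2 - B\right) = 6 + 3 B$)
$M{\left(A,0 \right)} \left(36 - 18\right) = \left(6 + 3 \frac{5 \sqrt{3}}{8}\right) \left(36 - 18\right) = \left(6 + \frac{15 \sqrt{3}}{8}\right) 18 = 108 + \frac{135 \sqrt{3}}{4}$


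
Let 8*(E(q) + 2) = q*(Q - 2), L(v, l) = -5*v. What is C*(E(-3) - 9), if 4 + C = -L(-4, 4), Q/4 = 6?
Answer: 462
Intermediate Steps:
Q = 24 (Q = 4*6 = 24)
E(q) = -2 + 11*q/4 (E(q) = -2 + (q*(24 - 2))/8 = -2 + (q*22)/8 = -2 + (22*q)/8 = -2 + 11*q/4)
C = -24 (C = -4 - (-5)*(-4) = -4 - 1*20 = -4 - 20 = -24)
C*(E(-3) - 9) = -24*((-2 + (11/4)*(-3)) - 9) = -24*((-2 - 33/4) - 9) = -24*(-41/4 - 9) = -24*(-77/4) = 462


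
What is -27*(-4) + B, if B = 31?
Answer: 139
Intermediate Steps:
-27*(-4) + B = -27*(-4) + 31 = 108 + 31 = 139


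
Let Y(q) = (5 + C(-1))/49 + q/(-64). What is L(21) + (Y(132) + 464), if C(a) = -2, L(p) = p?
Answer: 378671/784 ≈ 483.00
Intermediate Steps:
Y(q) = 3/49 - q/64 (Y(q) = (5 - 2)/49 + q/(-64) = 3*(1/49) + q*(-1/64) = 3/49 - q/64)
L(21) + (Y(132) + 464) = 21 + ((3/49 - 1/64*132) + 464) = 21 + ((3/49 - 33/16) + 464) = 21 + (-1569/784 + 464) = 21 + 362207/784 = 378671/784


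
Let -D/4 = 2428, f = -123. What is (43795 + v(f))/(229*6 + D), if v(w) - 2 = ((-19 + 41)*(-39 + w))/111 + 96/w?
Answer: -66390157/12648746 ≈ -5.2488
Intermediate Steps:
D = -9712 (D = -4*2428 = -9712)
v(w) = -212/37 + 96/w + 22*w/111 (v(w) = 2 + (((-19 + 41)*(-39 + w))/111 + 96/w) = 2 + ((22*(-39 + w))*(1/111) + 96/w) = 2 + ((-858 + 22*w)*(1/111) + 96/w) = 2 + ((-286/37 + 22*w/111) + 96/w) = 2 + (-286/37 + 96/w + 22*w/111) = -212/37 + 96/w + 22*w/111)
(43795 + v(f))/(229*6 + D) = (43795 + (-212/37 + 96/(-123) + (22/111)*(-123)))/(229*6 - 9712) = (43795 + (-212/37 + 96*(-1/123) - 902/37))/(1374 - 9712) = (43795 + (-212/37 - 32/41 - 902/37))/(-8338) = (43795 - 46858/1517)*(-1/8338) = (66390157/1517)*(-1/8338) = -66390157/12648746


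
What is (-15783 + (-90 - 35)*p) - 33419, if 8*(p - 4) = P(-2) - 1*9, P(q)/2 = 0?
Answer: -396491/8 ≈ -49561.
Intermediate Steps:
P(q) = 0 (P(q) = 2*0 = 0)
p = 23/8 (p = 4 + (0 - 1*9)/8 = 4 + (0 - 9)/8 = 4 + (1/8)*(-9) = 4 - 9/8 = 23/8 ≈ 2.8750)
(-15783 + (-90 - 35)*p) - 33419 = (-15783 + (-90 - 35)*(23/8)) - 33419 = (-15783 - 125*23/8) - 33419 = (-15783 - 2875/8) - 33419 = -129139/8 - 33419 = -396491/8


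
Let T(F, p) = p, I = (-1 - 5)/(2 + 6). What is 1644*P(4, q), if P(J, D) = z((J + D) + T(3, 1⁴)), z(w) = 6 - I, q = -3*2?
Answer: 11097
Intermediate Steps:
I = -¾ (I = -6/8 = -6*⅛ = -¾ ≈ -0.75000)
q = -6
z(w) = 27/4 (z(w) = 6 - 1*(-¾) = 6 + ¾ = 27/4)
P(J, D) = 27/4
1644*P(4, q) = 1644*(27/4) = 11097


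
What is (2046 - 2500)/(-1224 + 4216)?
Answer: -227/1496 ≈ -0.15174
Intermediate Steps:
(2046 - 2500)/(-1224 + 4216) = -454/2992 = -454*1/2992 = -227/1496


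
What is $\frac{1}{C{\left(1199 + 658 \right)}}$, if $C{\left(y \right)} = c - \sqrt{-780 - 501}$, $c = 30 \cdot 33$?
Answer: $\frac{330}{327127} + \frac{i \sqrt{1281}}{981381} \approx 0.0010088 + 3.647 \cdot 10^{-5} i$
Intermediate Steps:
$c = 990$
$C{\left(y \right)} = 990 - i \sqrt{1281}$ ($C{\left(y \right)} = 990 - \sqrt{-780 - 501} = 990 - \sqrt{-1281} = 990 - i \sqrt{1281}$)
$\frac{1}{C{\left(1199 + 658 \right)}} = \frac{1}{990 - i \sqrt{1281}}$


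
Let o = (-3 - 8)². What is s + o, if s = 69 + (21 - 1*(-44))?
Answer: 255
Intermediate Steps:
s = 134 (s = 69 + (21 + 44) = 69 + 65 = 134)
o = 121 (o = (-11)² = 121)
s + o = 134 + 121 = 255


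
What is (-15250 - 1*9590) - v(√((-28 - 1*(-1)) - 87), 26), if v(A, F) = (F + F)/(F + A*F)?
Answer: 2*(-12420*√114 + 12421*I)/(√114 - I) ≈ -24840.0 + 0.18569*I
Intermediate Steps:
v(A, F) = 2*F/(F + A*F) (v(A, F) = (2*F)/(F + A*F) = 2*F/(F + A*F))
(-15250 - 1*9590) - v(√((-28 - 1*(-1)) - 87), 26) = (-15250 - 1*9590) - 2/(1 + √((-28 - 1*(-1)) - 87)) = (-15250 - 9590) - 2/(1 + √((-28 + 1) - 87)) = -24840 - 2/(1 + √(-27 - 87)) = -24840 - 2/(1 + √(-114)) = -24840 - 2/(1 + I*√114)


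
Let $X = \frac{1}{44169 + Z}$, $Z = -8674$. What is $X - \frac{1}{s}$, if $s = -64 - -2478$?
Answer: $- \frac{33081}{85684930} \approx -0.00038608$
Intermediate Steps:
$s = 2414$ ($s = -64 + 2478 = 2414$)
$X = \frac{1}{35495}$ ($X = \frac{1}{44169 - 8674} = \frac{1}{35495} \approx 2.8173 \cdot 10^{-5}$)
$X - \frac{1}{s} = \frac{1}{35495} - \frac{1}{2414} = - \frac{33081}{85684930}$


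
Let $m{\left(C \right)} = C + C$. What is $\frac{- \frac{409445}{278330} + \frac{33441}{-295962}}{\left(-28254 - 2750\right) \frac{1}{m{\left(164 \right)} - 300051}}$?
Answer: $- \frac{651836554448171}{42565961794564} \approx -15.314$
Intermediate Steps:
$m{\left(C \right)} = 2 C$
$\frac{- \frac{409445}{278330} + \frac{33441}{-295962}}{\left(-28254 - 2750\right) \frac{1}{m{\left(164 \right)} - 300051}} = \frac{- \frac{409445}{278330} + \frac{33441}{-295962}}{\left(-28254 - 2750\right) \frac{1}{2 \cdot 164 - 300051}} = \frac{\left(-409445\right) \frac{1}{278330} + 33441 \left(- \frac{1}{295962}\right)}{\left(-31004\right) \frac{1}{328 - 300051}} = \frac{- \frac{81889}{55666} - \frac{11147}{98654}}{\left(-31004\right) \frac{1}{-299723}} = - \frac{2174796577}{1372918391 \left(\left(-31004\right) \left(- \frac{1}{299723}\right)\right)} = - \frac{2174796577}{1372918391 \cdot \frac{31004}{299723}} = \left(- \frac{2174796577}{1372918391}\right) \frac{299723}{31004} = - \frac{651836554448171}{42565961794564}$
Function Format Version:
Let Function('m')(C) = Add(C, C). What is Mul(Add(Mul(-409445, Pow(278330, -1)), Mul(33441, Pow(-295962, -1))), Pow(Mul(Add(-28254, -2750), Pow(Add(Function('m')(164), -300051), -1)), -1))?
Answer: Rational(-651836554448171, 42565961794564) ≈ -15.314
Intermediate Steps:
Function('m')(C) = Mul(2, C)
Mul(Add(Mul(-409445, Pow(278330, -1)), Mul(33441, Pow(-295962, -1))), Pow(Mul(Add(-28254, -2750), Pow(Add(Function('m')(164), -300051), -1)), -1)) = Mul(Add(Mul(-409445, Pow(278330, -1)), Mul(33441, Pow(-295962, -1))), Pow(Mul(Add(-28254, -2750), Pow(Add(Mul(2, 164), -300051), -1)), -1)) = Mul(Add(Mul(-409445, Rational(1, 278330)), Mul(33441, Rational(-1, 295962))), Pow(Mul(-31004, Pow(Add(328, -300051), -1)), -1)) = Mul(Add(Rational(-81889, 55666), Rational(-11147, 98654)), Pow(Mul(-31004, Pow(-299723, -1)), -1)) = Mul(Rational(-2174796577, 1372918391), Pow(Mul(-31004, Rational(-1, 299723)), -1)) = Mul(Rational(-2174796577, 1372918391), Pow(Rational(31004, 299723), -1)) = Mul(Rational(-2174796577, 1372918391), Rational(299723, 31004)) = Rational(-651836554448171, 42565961794564)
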